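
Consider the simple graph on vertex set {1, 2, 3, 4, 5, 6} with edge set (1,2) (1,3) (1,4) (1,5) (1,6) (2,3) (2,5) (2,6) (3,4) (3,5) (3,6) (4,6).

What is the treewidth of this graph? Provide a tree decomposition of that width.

Treewidth 3.
One such decomposition:
Bags: B1 = {1, 2, 3, 5}  B2 = {1, 2, 3, 6}  B3 = {1, 3, 4, 6}
Tree: B1–B2, B2–B3

Each bag holds 4 vertices, so the decomposition has width 3, which upper-bounds the treewidth. On the other hand G contains the 4-clique {1, 2, 3, 5}. A clique must lie in a single bag of any decomposition, so no decomposition can have width below 3. The upper and lower bounds meet at 3, so that is the treewidth.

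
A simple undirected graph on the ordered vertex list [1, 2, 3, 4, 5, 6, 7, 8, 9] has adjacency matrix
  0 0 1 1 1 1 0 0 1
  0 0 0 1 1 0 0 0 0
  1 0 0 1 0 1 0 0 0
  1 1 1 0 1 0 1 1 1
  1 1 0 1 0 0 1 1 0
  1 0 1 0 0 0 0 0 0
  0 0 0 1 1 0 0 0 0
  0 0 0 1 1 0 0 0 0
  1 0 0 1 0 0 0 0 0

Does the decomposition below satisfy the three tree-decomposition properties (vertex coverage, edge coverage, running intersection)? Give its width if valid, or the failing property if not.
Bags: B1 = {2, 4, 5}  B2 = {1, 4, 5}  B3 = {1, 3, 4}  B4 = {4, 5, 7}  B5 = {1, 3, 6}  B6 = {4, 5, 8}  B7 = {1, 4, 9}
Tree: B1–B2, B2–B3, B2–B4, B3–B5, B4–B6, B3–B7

Checking the three conditions: (i) the bags cover all of {1, 2, 3, 4, 5, 6, 7, 8, 9}; (ii) for each edge, some bag contains both endpoints; (iii) the bags containing any fixed vertex form a subtree. All hold, so the decomposition is valid with width 3 − 1 = 2.

Yes; width 2.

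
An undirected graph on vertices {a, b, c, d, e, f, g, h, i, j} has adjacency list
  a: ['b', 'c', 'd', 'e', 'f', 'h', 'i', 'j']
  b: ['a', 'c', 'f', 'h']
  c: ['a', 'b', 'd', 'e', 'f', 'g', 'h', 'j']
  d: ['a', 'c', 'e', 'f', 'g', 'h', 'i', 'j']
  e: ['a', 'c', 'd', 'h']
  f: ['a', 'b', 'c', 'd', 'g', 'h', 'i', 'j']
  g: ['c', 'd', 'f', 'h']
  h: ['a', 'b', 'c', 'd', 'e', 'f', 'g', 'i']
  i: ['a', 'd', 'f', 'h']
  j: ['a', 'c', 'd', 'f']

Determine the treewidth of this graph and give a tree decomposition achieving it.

Each bag holds 5 vertices, so the decomposition has width 4, which upper-bounds the treewidth. On the other hand G contains the 5-clique {a, c, d, e, h}. A clique must lie in a single bag of any decomposition, so no decomposition can have width below 4. Hence tw(G) = 4 exactly.

Treewidth 4.
One such decomposition:
Bags: B1 = {a, b, c, f, h}  B2 = {a, c, d, f, h}  B3 = {a, d, f, h, i}  B4 = {c, d, f, g, h}  B5 = {a, c, d, f, j}  B6 = {a, c, d, e, h}
Tree: B1–B2, B2–B3, B2–B4, B2–B5, B2–B6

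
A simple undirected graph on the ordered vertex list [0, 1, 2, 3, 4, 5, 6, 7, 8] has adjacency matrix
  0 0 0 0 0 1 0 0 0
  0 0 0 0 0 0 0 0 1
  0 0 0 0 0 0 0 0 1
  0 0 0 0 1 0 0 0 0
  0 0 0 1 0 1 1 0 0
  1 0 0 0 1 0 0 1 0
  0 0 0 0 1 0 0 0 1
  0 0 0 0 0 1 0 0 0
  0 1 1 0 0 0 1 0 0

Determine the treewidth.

A width-1 tree decomposition is:
Bags: B1 = {3, 4}  B2 = {4, 5}  B3 = {4, 6}  B4 = {5, 7}  B5 = {6, 8}  B6 = {1, 8}  B7 = {0, 5}  B8 = {2, 8}
Tree: B1–B2, B2–B3, B2–B4, B3–B5, B5–B6, B2–B7, B6–B8
Every bag has size at most 2, so the width is 2 − 1 = 1 and tw(G) ≤ 1. Any graph with an edge has treewidth ≥ 1, and G has the edge 3–4. Hence tw(G) = 1 exactly.

1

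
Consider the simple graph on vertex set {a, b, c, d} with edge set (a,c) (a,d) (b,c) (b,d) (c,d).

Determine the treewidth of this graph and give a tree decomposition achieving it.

Each bag holds 3 vertices, so the decomposition has width 2, which upper-bounds the treewidth. On the other hand G contains the 3-clique {a, c, d}. A clique must lie in a single bag of any decomposition, so no decomposition can have width below 2. Combining the bounds, tw(G) = 2.

Treewidth 2.
One optimal decomposition is:
Bags: B1 = {a, c, d}  B2 = {b, c, d}
Tree: B1–B2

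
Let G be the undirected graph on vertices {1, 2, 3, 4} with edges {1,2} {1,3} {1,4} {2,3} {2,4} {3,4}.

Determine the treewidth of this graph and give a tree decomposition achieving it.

Treewidth 3.
One optimal decomposition is:
Bags: B1 = {1, 2, 3, 4}
Tree: (single bag)

A single bag containing all 4 vertices is trivially a valid decomposition of width 3. On the other hand G contains the 4-clique {1, 2, 3, 4}. A clique must lie in a single bag of any decomposition, so no decomposition can have width below 3. The upper and lower bounds meet at 3, so that is the treewidth.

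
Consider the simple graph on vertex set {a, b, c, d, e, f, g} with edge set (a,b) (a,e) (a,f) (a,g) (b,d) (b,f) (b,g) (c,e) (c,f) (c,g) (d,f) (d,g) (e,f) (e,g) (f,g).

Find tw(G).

A width-3 tree decomposition is:
Bags: B1 = {a, e, f, g}  B2 = {a, b, f, g}  B3 = {c, e, f, g}  B4 = {b, d, f, g}
Tree: B1–B2, B1–B3, B2–B4
Every bag has size at most 4, so the width is 4 − 1 = 3 and tw(G) ≤ 3. For the lower bound, the 4 vertices {c, e, f, g} are pairwise adjacent, and any tree decomposition puts a clique entirely inside one bag — forcing width ≥ 3. The upper and lower bounds meet at 3, so that is the treewidth.

3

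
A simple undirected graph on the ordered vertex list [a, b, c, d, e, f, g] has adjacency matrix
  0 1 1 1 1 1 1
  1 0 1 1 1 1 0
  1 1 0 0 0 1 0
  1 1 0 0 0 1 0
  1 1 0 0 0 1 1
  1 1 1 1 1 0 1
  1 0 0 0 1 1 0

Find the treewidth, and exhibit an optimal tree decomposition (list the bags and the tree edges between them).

Each bag holds 4 vertices, so the decomposition has width 3, which upper-bounds the treewidth. On the other hand G contains the 4-clique {a, e, f, g}. A clique must lie in a single bag of any decomposition, so no decomposition can have width below 3. Hence tw(G) = 3 exactly.

Treewidth 3.
One such decomposition:
Bags: B1 = {a, b, d, f}  B2 = {a, b, c, f}  B3 = {a, b, e, f}  B4 = {a, e, f, g}
Tree: B1–B2, B1–B3, B3–B4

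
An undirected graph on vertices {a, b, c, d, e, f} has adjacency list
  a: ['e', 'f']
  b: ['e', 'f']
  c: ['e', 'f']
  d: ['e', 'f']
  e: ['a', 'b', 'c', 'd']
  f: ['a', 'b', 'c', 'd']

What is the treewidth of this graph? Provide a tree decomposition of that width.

Each bag holds 3 vertices, so the decomposition has width 2, which upper-bounds the treewidth. The edges c–f–b–e–c form a cycle, so G is not a tree and its treewidth is at least 2. Therefore the treewidth is 2.

Treewidth 2.
One such decomposition:
Bags: B1 = {c, e, f}  B2 = {b, e, f}  B3 = {d, e, f}  B4 = {a, e, f}
Tree: B1–B2, B2–B3, B3–B4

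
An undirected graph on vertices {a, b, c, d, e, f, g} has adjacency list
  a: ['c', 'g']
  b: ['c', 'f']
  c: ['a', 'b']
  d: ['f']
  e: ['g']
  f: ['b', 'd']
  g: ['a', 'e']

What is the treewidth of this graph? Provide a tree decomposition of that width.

Treewidth 1.
One such decomposition:
Bags: B1 = {d, f}  B2 = {b, f}  B3 = {b, c}  B4 = {a, c}  B5 = {a, g}  B6 = {e, g}
Tree: B1–B2, B2–B3, B3–B4, B4–B5, B5–B6

Each bag holds 2 vertices, so the decomposition has width 1, which upper-bounds the treewidth. Since G has at least one edge (e.g. d–f), it is not an edgeless graph, so tw(G) ≥ 1. The upper and lower bounds meet at 1, so that is the treewidth.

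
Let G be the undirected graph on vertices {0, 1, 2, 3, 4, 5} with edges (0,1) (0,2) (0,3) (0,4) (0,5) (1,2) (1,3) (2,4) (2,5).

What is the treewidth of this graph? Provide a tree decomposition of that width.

The largest bag has 3 vertices, giving width 2; this decomposition certifies tw(G) ≤ 2. For the lower bound, the 3 vertices {0, 1, 2} are pairwise adjacent, and any tree decomposition puts a clique entirely inside one bag — forcing width ≥ 2. Combining the bounds, tw(G) = 2.

Treewidth 2.
Bags: B1 = {0, 1, 2}  B2 = {0, 2, 5}  B3 = {0, 2, 4}  B4 = {0, 1, 3}
Tree: B1–B2, B1–B3, B1–B4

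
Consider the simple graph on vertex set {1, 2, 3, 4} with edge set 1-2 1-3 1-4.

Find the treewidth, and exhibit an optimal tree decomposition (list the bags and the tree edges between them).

The largest bag has 2 vertices, giving width 1; this decomposition certifies tw(G) ≤ 1. Any graph with an edge has treewidth ≥ 1, and G has the edge 2–1. Therefore the treewidth is 1.

Treewidth 1.
Bags: B1 = {1, 2}  B2 = {1, 4}  B3 = {1, 3}
Tree: B1–B2, B2–B3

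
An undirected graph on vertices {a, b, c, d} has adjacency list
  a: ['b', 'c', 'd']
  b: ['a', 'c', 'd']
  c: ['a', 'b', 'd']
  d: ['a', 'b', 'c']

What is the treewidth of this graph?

A width-3 tree decomposition is:
Bags: B1 = {a, b, c, d}
Tree: (single bag)
With just one bag of size 4, the width is 4 − 1 = 3, so tw(G) ≤ 3. For the lower bound, the 4 vertices {a, b, c, d} are pairwise adjacent, and any tree decomposition puts a clique entirely inside one bag — forcing width ≥ 3. Therefore the treewidth is 3.

3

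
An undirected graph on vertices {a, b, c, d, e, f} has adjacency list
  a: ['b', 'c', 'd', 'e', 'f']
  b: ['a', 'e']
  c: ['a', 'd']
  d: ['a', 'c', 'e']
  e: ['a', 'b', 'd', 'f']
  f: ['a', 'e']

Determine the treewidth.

A width-2 tree decomposition is:
Bags: B1 = {a, d, e}  B2 = {a, e, f}  B3 = {a, c, d}  B4 = {a, b, e}
Tree: B1–B2, B1–B3, B1–B4
Each bag holds 3 vertices, so the decomposition has width 2, which upper-bounds the treewidth. Conversely, {a, d, e} is a clique of size 3, and the vertices of any clique must share a bag in every tree decomposition; so some bag has ≥ 3 vertices and tw(G) ≥ 2. Therefore the treewidth is 2.

2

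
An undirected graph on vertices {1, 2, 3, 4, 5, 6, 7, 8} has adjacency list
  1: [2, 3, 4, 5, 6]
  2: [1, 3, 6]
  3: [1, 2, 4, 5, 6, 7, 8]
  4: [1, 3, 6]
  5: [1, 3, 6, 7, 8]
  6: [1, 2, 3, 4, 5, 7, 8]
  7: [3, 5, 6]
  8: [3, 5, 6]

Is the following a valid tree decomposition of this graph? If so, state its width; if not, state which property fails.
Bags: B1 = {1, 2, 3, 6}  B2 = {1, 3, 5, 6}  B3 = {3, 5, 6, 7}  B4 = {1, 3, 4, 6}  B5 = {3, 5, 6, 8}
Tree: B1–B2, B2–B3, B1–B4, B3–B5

Vertex coverage: the bags together contain {1, 2, 3, 4, 5, 6, 7, 8}, the full vertex set. Edge coverage: each edge of G has both endpoints in at least one bag. Running intersection: for every vertex, the bags containing it form a connected subtree. All three properties hold, so this is a valid tree decomposition of width max|bag| − 1 = 3, and hence tw(G) ≤ 3.

Yes; width 3.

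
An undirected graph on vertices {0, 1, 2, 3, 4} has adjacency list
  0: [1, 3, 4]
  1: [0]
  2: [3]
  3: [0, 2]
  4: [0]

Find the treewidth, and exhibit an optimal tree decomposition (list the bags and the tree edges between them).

The largest bag has 2 vertices, giving width 1; this decomposition certifies tw(G) ≤ 1. Since G has at least one edge (e.g. 1–0), it is not an edgeless graph, so tw(G) ≥ 1. The upper and lower bounds meet at 1, so that is the treewidth.

Treewidth 1.
Bags: B1 = {0, 1}  B2 = {0, 4}  B3 = {0, 3}  B4 = {2, 3}
Tree: B1–B2, B2–B3, B3–B4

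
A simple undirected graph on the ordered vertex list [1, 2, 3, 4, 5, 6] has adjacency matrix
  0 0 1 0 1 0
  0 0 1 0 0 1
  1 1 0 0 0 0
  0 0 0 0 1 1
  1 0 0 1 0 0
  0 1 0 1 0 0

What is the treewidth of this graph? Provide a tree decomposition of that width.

Each bag holds 3 vertices, so the decomposition has width 2, which upper-bounds the treewidth. Since 6–2–3–1–5–4–6 is a cycle in G, G is not acyclic. Forests are exactly the graphs of treewidth ≤ 1, so tw(G) ≥ 2. Combining the bounds, tw(G) = 2.

Treewidth 2.
One such decomposition:
Bags: B1 = {2, 3, 6}  B2 = {1, 3, 6}  B3 = {1, 5, 6}  B4 = {4, 5, 6}
Tree: B1–B2, B2–B3, B3–B4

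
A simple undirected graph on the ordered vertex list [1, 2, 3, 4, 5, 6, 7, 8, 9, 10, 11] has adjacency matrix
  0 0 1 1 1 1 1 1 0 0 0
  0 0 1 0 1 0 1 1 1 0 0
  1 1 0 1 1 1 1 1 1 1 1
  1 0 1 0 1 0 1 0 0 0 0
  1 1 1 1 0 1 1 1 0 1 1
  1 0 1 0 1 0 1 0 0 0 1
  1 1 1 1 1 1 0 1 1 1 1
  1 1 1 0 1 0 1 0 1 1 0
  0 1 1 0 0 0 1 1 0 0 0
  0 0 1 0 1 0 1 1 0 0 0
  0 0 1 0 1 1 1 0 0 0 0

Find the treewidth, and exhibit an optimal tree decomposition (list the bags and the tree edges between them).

The largest bag has 5 vertices, giving width 4; this decomposition certifies tw(G) ≤ 4. Conversely, {2, 3, 7, 8, 9} is a clique of size 5, and the vertices of any clique must share a bag in every tree decomposition; so some bag has ≥ 5 vertices and tw(G) ≥ 4. Therefore the treewidth is 4.

Treewidth 4.
One such decomposition:
Bags: B1 = {1, 3, 5, 6, 7}  B2 = {1, 3, 4, 5, 7}  B3 = {1, 3, 5, 7, 8}  B4 = {3, 5, 7, 8, 10}  B5 = {3, 5, 6, 7, 11}  B6 = {2, 3, 5, 7, 8}  B7 = {2, 3, 7, 8, 9}
Tree: B1–B2, B1–B3, B3–B4, B1–B5, B4–B6, B6–B7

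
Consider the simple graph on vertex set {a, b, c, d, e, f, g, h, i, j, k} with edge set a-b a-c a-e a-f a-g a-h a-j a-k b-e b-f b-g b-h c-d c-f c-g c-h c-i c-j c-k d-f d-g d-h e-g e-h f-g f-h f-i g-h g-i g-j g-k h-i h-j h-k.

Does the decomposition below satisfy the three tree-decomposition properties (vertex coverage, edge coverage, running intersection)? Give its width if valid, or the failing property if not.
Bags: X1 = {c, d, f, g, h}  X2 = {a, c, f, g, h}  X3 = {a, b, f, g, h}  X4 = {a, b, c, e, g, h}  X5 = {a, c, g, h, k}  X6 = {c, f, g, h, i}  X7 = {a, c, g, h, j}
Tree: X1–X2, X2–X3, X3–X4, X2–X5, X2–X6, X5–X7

No — bags containing vertex c are not connected in the tree.

A tree decomposition must satisfy three properties: every vertex lies in some bag; for every edge, both endpoints lie together in some bag; and for every vertex, the bags containing it form a connected subtree. Here bags containing vertex c are not connected in the tree, so the decomposition is invalid.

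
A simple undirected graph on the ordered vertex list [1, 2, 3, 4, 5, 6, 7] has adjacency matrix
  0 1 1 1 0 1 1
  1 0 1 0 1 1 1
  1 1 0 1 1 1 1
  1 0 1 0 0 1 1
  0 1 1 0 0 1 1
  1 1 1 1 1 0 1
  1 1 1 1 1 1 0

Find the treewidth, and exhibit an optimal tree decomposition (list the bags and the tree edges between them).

Treewidth 4.
Bags: B1 = {2, 3, 5, 6, 7}  B2 = {1, 2, 3, 6, 7}  B3 = {1, 3, 4, 6, 7}
Tree: B1–B2, B2–B3

Every bag has size at most 5, so the width is 5 − 1 = 4 and tw(G) ≤ 4. On the other hand G contains the 5-clique {1, 2, 3, 6, 7}. A clique must lie in a single bag of any decomposition, so no decomposition can have width below 4. Therefore the treewidth is 4.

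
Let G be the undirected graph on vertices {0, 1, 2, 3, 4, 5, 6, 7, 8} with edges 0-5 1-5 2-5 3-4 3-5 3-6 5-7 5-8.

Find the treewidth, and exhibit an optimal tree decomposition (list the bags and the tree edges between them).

The largest bag has 2 vertices, giving width 1; this decomposition certifies tw(G) ≤ 1. G has an edge, so its treewidth is at least 1. Hence tw(G) = 1 exactly.

Treewidth 1.
One such decomposition:
Bags: B1 = {2, 5}  B2 = {3, 5}  B3 = {5, 8}  B4 = {3, 4}  B5 = {5, 7}  B6 = {0, 5}  B7 = {3, 6}  B8 = {1, 5}
Tree: B1–B2, B1–B3, B2–B4, B3–B5, B2–B6, B2–B7, B3–B8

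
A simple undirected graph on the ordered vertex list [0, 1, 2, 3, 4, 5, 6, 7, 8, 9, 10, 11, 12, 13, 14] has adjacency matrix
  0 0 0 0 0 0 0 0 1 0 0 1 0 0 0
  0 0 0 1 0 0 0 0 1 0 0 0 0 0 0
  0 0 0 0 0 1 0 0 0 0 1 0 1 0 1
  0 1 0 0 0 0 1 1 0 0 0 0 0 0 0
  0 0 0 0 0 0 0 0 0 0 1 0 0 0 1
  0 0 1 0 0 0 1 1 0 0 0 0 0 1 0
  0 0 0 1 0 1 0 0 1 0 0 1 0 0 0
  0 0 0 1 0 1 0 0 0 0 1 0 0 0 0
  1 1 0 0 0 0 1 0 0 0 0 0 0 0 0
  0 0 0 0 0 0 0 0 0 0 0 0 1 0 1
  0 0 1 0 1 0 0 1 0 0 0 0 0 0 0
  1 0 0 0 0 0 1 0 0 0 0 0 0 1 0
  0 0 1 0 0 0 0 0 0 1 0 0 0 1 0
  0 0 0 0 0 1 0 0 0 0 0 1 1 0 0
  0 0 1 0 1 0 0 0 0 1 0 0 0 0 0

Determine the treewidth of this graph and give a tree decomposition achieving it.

Treewidth 3.
One such decomposition:
Bags: B1 = {0, 1, 3, 8}  B2 = {0, 3, 6, 8}  B3 = {0, 3, 6, 11}  B4 = {3, 6, 7, 11}  B5 = {5, 6, 7, 11}  B6 = {5, 7, 11, 13}  B7 = {5, 7, 10, 13}  B8 = {2, 5, 10, 13}  B9 = {2, 10, 12, 13}  B10 = {2, 4, 10, 12}  B11 = {2, 4, 12, 14}  B12 = {4, 9, 12, 14}
Tree: B1–B2, B2–B3, B3–B4, B4–B5, B5–B6, B6–B7, B7–B8, B8–B9, B9–B10, B10–B11, B11–B12

Each bag holds 4 vertices, so the decomposition has width 3, which upper-bounds the treewidth. For the lower bound: the 4 vertex sets {0,1,8}, {3}, {6}, {5,7,11,13} are disjoint, each induces a connected subgraph, and every pair is joined by at least one edge of G. Contracting each set to a single vertex therefore yields K_{4} as a minor, and since treewidth is minor-monotone, tw(G) ≥ tw(K_{4}) = 3. Therefore the treewidth is 3.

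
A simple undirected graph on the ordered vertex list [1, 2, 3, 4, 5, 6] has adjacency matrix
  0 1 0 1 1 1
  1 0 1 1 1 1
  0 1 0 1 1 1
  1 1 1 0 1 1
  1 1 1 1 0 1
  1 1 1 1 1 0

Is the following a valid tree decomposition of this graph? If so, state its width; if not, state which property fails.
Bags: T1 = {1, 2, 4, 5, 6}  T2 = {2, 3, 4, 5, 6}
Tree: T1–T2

Yes; width 4.

Every vertex of G appears in some bag (union = {1, 2, 3, 4, 5, 6}); every edge is covered by a bag; and for each vertex v the set of bags containing v is connected in the bag tree. The decomposition is therefore valid. The largest bag has 5 vertices, so the width is 4.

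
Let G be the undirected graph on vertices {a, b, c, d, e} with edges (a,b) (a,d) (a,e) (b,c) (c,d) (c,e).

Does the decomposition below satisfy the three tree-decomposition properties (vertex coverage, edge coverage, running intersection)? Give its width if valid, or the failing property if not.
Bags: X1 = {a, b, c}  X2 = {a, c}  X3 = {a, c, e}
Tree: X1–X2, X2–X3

A tree decomposition must satisfy three properties: every vertex lies in some bag; for every edge, both endpoints lie together in some bag; and for every vertex, the bags containing it form a connected subtree. Here vertex d appears in no bag, so the decomposition is invalid.

No — vertex d appears in no bag.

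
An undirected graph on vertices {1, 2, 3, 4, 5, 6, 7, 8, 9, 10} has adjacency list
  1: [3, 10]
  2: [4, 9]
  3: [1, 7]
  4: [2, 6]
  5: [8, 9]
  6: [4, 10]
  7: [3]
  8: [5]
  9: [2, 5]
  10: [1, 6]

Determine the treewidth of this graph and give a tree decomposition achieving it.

Treewidth 1.
One optimal decomposition is:
Bags: B1 = {5, 8}  B2 = {5, 9}  B3 = {2, 9}  B4 = {2, 4}  B5 = {4, 6}  B6 = {6, 10}  B7 = {1, 10}  B8 = {1, 3}  B9 = {3, 7}
Tree: B1–B2, B2–B3, B3–B4, B4–B5, B5–B6, B6–B7, B7–B8, B8–B9

Each bag holds 2 vertices, so the decomposition has width 1, which upper-bounds the treewidth. G has an edge, so its treewidth is at least 1. Hence tw(G) = 1 exactly.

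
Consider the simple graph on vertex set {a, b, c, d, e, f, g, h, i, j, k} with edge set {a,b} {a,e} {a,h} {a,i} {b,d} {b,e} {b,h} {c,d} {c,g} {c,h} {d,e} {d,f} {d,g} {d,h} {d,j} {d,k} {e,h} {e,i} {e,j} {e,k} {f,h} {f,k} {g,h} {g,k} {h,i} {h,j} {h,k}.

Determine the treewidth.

3

A width-3 tree decomposition is:
Bags: B1 = {d, e, h, k}  B2 = {b, d, e, h}  B3 = {a, b, e, h}  B4 = {d, f, h, k}  B5 = {d, g, h, k}  B6 = {c, d, g, h}  B7 = {a, e, h, i}  B8 = {d, e, h, j}
Tree: B1–B2, B2–B3, B1–B4, B4–B5, B5–B6, B3–B7, B1–B8
Each bag holds 4 vertices, so the decomposition has width 3, which upper-bounds the treewidth. On the other hand G contains the 4-clique {d, e, h, j}. A clique must lie in a single bag of any decomposition, so no decomposition can have width below 3. Combining the bounds, tw(G) = 3.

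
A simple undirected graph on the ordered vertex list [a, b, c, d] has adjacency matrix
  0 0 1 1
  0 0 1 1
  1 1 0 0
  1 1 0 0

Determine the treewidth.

A width-2 tree decomposition is:
Bags: B1 = {b, c, d}  B2 = {a, c, d}
Tree: B1–B2
Every bag has size at most 3, so the width is 3 − 1 = 2 and tw(G) ≤ 2. The edges d–b–c–a–d form a cycle, so G is not a tree and its treewidth is at least 2. Therefore the treewidth is 2.

2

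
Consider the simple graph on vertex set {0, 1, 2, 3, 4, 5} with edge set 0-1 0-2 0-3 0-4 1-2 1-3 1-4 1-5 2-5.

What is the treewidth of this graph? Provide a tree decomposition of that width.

Treewidth 2.
Bags: B1 = {0, 1, 3}  B2 = {0, 1, 2}  B3 = {0, 1, 4}  B4 = {1, 2, 5}
Tree: B1–B2, B2–B3, B2–B4

Each bag holds 3 vertices, so the decomposition has width 2, which upper-bounds the treewidth. On the other hand G contains the 3-clique {0, 1, 2}. A clique must lie in a single bag of any decomposition, so no decomposition can have width below 2. Therefore the treewidth is 2.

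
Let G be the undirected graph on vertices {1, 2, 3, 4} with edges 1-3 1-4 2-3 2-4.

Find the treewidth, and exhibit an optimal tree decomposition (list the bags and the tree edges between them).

Treewidth 2.
One such decomposition:
Bags: B1 = {2, 3, 4}  B2 = {1, 3, 4}
Tree: B1–B2

Every bag has size at most 3, so the width is 3 − 1 = 2 and tw(G) ≤ 2. The edges 4–2–3–1–4 form a cycle, so G is not a tree and its treewidth is at least 2. Hence tw(G) = 2 exactly.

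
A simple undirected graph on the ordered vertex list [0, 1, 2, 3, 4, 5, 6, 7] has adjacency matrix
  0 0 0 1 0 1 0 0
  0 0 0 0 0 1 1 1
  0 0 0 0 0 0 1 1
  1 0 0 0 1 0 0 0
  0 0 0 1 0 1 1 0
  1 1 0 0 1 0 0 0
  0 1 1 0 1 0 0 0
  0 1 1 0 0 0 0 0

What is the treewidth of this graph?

A width-2 tree decomposition is:
Bags: B1 = {0, 3, 5}  B2 = {3, 4, 5}  B3 = {1, 4, 5}  B4 = {1, 4, 6}  B5 = {1, 6, 7}  B6 = {2, 6, 7}
Tree: B1–B2, B2–B3, B3–B4, B4–B5, B5–B6
Every bag has size at most 3, so the width is 3 − 1 = 2 and tw(G) ≤ 2. Since 0–3–4–5–0 is a cycle in G, G is not acyclic. Forests are exactly the graphs of treewidth ≤ 1, so tw(G) ≥ 2. Therefore the treewidth is 2.

2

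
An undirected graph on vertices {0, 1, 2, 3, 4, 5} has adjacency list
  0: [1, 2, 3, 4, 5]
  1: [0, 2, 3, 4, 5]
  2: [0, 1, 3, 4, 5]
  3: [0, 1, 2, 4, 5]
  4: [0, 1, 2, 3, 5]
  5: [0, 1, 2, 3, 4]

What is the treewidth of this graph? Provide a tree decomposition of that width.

Treewidth 5.
Bags: B1 = {0, 1, 2, 3, 4, 5}
Tree: (single bag)

A single bag containing all 6 vertices is trivially a valid decomposition of width 5. For the lower bound, the 6 vertices {0, 1, 2, 3, 4, 5} are pairwise adjacent, and any tree decomposition puts a clique entirely inside one bag — forcing width ≥ 5. Hence tw(G) = 5 exactly.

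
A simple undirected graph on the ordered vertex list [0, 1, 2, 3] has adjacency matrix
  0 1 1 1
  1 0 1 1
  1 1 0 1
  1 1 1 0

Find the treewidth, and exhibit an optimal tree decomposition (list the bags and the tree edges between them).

With just one bag of size 4, the width is 4 − 1 = 3, so tw(G) ≤ 3. For the lower bound, the 4 vertices {0, 1, 2, 3} are pairwise adjacent, and any tree decomposition puts a clique entirely inside one bag — forcing width ≥ 3. Hence tw(G) = 3 exactly.

Treewidth 3.
Bags: B1 = {0, 1, 2, 3}
Tree: (single bag)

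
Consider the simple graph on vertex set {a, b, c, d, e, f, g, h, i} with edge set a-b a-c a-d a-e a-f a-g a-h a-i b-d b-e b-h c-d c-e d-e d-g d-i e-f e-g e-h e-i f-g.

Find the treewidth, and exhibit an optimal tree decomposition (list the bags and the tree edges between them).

Treewidth 3.
Bags: B1 = {a, b, d, e}  B2 = {a, d, e, g}  B3 = {a, b, e, h}  B4 = {a, c, d, e}  B5 = {a, d, e, i}  B6 = {a, e, f, g}
Tree: B1–B2, B1–B3, B2–B4, B2–B5, B2–B6

The largest bag has 4 vertices, giving width 3; this decomposition certifies tw(G) ≤ 3. Conversely, {a, d, e, g} is a clique of size 4, and the vertices of any clique must share a bag in every tree decomposition; so some bag has ≥ 4 vertices and tw(G) ≥ 3. Therefore the treewidth is 3.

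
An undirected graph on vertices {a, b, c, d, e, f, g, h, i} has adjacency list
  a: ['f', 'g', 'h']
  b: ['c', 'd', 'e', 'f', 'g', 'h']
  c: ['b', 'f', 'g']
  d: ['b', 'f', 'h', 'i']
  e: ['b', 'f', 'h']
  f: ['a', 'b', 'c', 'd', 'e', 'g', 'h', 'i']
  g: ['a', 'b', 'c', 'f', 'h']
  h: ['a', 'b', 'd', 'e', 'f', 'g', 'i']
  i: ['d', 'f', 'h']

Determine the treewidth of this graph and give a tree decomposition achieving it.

Each bag holds 4 vertices, so the decomposition has width 3, which upper-bounds the treewidth. On the other hand G contains the 4-clique {a, f, g, h}. A clique must lie in a single bag of any decomposition, so no decomposition can have width below 3. Hence tw(G) = 3 exactly.

Treewidth 3.
One optimal decomposition is:
Bags: B1 = {b, d, f, h}  B2 = {b, f, g, h}  B3 = {a, f, g, h}  B4 = {d, f, h, i}  B5 = {b, c, f, g}  B6 = {b, e, f, h}
Tree: B1–B2, B2–B3, B1–B4, B2–B5, B1–B6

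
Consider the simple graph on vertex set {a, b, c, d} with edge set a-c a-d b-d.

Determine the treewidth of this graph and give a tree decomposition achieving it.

Each bag holds 2 vertices, so the decomposition has width 1, which upper-bounds the treewidth. G has an edge, so its treewidth is at least 1. Therefore the treewidth is 1.

Treewidth 1.
One optimal decomposition is:
Bags: B1 = {a, c}  B2 = {a, d}  B3 = {b, d}
Tree: B1–B2, B2–B3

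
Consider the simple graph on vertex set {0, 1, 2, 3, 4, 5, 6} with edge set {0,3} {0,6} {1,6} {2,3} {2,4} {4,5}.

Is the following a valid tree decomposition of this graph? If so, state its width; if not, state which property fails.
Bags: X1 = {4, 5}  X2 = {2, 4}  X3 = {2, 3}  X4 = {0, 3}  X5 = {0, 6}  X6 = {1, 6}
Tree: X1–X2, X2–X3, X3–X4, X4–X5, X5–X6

Checking the three conditions: (i) the bags cover all of {0, 1, 2, 3, 4, 5, 6}; (ii) for each edge, some bag contains both endpoints; (iii) the bags containing any fixed vertex form a subtree. All hold, so the decomposition is valid with width 2 − 1 = 1.

Yes; width 1.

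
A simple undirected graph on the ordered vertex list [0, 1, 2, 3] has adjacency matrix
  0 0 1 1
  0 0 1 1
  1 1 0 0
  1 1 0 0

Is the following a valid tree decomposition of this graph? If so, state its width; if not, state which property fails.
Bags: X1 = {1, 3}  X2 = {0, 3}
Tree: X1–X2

A tree decomposition must satisfy three properties: every vertex lies in some bag; for every edge, both endpoints lie together in some bag; and for every vertex, the bags containing it form a connected subtree. Here vertex 2 appears in no bag, so the decomposition is invalid.

No — vertex 2 appears in no bag.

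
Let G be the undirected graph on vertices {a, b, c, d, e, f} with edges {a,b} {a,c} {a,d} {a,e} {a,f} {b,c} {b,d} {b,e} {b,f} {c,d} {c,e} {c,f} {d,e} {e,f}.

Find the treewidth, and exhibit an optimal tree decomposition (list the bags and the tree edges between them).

Each bag holds 5 vertices, so the decomposition has width 4, which upper-bounds the treewidth. Conversely, {a, b, c, d, e} is a clique of size 5, and the vertices of any clique must share a bag in every tree decomposition; so some bag has ≥ 5 vertices and tw(G) ≥ 4. The upper and lower bounds meet at 4, so that is the treewidth.

Treewidth 4.
Bags: B1 = {a, b, c, e, f}  B2 = {a, b, c, d, e}
Tree: B1–B2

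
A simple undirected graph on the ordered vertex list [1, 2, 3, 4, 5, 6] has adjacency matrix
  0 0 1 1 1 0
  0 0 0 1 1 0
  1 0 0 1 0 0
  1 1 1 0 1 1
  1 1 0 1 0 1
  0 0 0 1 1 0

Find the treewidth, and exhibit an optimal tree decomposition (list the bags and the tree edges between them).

Each bag holds 3 vertices, so the decomposition has width 2, which upper-bounds the treewidth. For the lower bound, the 3 vertices {1, 3, 4} are pairwise adjacent, and any tree decomposition puts a clique entirely inside one bag — forcing width ≥ 2. Hence tw(G) = 2 exactly.

Treewidth 2.
Bags: B1 = {1, 4, 5}  B2 = {2, 4, 5}  B3 = {1, 3, 4}  B4 = {4, 5, 6}
Tree: B1–B2, B1–B3, B2–B4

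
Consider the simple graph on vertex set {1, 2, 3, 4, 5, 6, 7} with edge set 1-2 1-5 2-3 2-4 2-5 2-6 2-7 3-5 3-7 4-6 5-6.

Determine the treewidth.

A width-2 tree decomposition is:
Bags: B1 = {2, 3, 7}  B2 = {2, 3, 5}  B3 = {2, 5, 6}  B4 = {1, 2, 5}  B5 = {2, 4, 6}
Tree: B1–B2, B2–B3, B3–B4, B3–B5
Every bag has size at most 3, so the width is 3 − 1 = 2 and tw(G) ≤ 2. For the lower bound, the 3 vertices {2, 4, 6} are pairwise adjacent, and any tree decomposition puts a clique entirely inside one bag — forcing width ≥ 2. Hence tw(G) = 2 exactly.

2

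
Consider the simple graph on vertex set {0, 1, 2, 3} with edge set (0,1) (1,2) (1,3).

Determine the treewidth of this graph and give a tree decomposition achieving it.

Treewidth 1.
One such decomposition:
Bags: B1 = {1, 3}  B2 = {0, 1}  B3 = {1, 2}
Tree: B1–B2, B1–B3

The largest bag has 2 vertices, giving width 1; this decomposition certifies tw(G) ≤ 1. G has an edge, so its treewidth is at least 1. The upper and lower bounds meet at 1, so that is the treewidth.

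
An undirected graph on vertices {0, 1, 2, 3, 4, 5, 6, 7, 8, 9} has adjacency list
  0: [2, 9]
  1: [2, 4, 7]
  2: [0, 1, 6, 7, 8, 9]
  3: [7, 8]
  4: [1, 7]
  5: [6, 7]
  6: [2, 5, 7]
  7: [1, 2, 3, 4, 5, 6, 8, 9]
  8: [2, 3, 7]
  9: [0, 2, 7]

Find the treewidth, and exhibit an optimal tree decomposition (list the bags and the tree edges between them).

Treewidth 2.
One such decomposition:
Bags: B1 = {1, 4, 7}  B2 = {1, 2, 7}  B3 = {2, 7, 9}  B4 = {2, 7, 8}  B5 = {2, 6, 7}  B6 = {0, 2, 9}  B7 = {3, 7, 8}  B8 = {5, 6, 7}
Tree: B1–B2, B2–B3, B2–B4, B2–B5, B3–B6, B4–B7, B5–B8

The largest bag has 3 vertices, giving width 2; this decomposition certifies tw(G) ≤ 2. For the lower bound, the 3 vertices {0, 2, 9} are pairwise adjacent, and any tree decomposition puts a clique entirely inside one bag — forcing width ≥ 2. Hence tw(G) = 2 exactly.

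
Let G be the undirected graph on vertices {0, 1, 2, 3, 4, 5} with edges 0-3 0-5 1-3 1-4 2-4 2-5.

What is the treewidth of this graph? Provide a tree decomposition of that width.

Each bag holds 3 vertices, so the decomposition has width 2, which upper-bounds the treewidth. Since 4–1–3–0–5–2–4 is a cycle in G, G is not acyclic. Forests are exactly the graphs of treewidth ≤ 1, so tw(G) ≥ 2. Hence tw(G) = 2 exactly.

Treewidth 2.
Bags: B1 = {1, 3, 4}  B2 = {0, 3, 4}  B3 = {0, 4, 5}  B4 = {2, 4, 5}
Tree: B1–B2, B2–B3, B3–B4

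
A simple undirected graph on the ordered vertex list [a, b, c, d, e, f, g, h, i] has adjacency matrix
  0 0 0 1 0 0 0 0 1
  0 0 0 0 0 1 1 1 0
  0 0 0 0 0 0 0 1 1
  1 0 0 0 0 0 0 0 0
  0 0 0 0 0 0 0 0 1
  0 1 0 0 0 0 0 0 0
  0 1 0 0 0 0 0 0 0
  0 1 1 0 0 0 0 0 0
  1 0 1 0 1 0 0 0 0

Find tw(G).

A width-1 tree decomposition is:
Bags: B1 = {c, h}  B2 = {c, i}  B3 = {e, i}  B4 = {a, i}  B5 = {b, h}  B6 = {b, g}  B7 = {a, d}  B8 = {b, f}
Tree: B1–B2, B2–B3, B3–B4, B1–B5, B5–B6, B4–B7, B6–B8
Every bag has size at most 2, so the width is 2 − 1 = 1 and tw(G) ≤ 1. G has an edge, so its treewidth is at least 1. The upper and lower bounds meet at 1, so that is the treewidth.

1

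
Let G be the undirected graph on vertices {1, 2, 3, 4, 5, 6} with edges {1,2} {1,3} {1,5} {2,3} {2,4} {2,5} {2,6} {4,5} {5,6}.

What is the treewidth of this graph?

A width-2 tree decomposition is:
Bags: B1 = {1, 2, 5}  B2 = {1, 2, 3}  B3 = {2, 4, 5}  B4 = {2, 5, 6}
Tree: B1–B2, B1–B3, B3–B4
Each bag holds 3 vertices, so the decomposition has width 2, which upper-bounds the treewidth. Conversely, {1, 2, 3} is a clique of size 3, and the vertices of any clique must share a bag in every tree decomposition; so some bag has ≥ 3 vertices and tw(G) ≥ 2. Therefore the treewidth is 2.

2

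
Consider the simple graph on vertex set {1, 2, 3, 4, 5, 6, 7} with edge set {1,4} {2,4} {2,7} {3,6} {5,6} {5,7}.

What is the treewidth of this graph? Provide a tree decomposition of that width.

Each bag holds 2 vertices, so the decomposition has width 1, which upper-bounds the treewidth. G has an edge, so its treewidth is at least 1. The upper and lower bounds meet at 1, so that is the treewidth.

Treewidth 1.
Bags: B1 = {3, 6}  B2 = {5, 6}  B3 = {5, 7}  B4 = {2, 7}  B5 = {2, 4}  B6 = {1, 4}
Tree: B1–B2, B2–B3, B3–B4, B4–B5, B5–B6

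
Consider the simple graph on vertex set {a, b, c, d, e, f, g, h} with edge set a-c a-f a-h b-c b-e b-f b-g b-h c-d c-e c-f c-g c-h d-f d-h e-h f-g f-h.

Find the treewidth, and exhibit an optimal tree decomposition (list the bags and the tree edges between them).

Treewidth 3.
One such decomposition:
Bags: B1 = {a, c, f, h}  B2 = {b, c, f, h}  B3 = {b, c, e, h}  B4 = {b, c, f, g}  B5 = {c, d, f, h}
Tree: B1–B2, B2–B3, B2–B4, B2–B5

Every bag has size at most 4, so the width is 4 − 1 = 3 and tw(G) ≤ 3. Conversely, {b, c, e, h} is a clique of size 4, and the vertices of any clique must share a bag in every tree decomposition; so some bag has ≥ 4 vertices and tw(G) ≥ 3. Therefore the treewidth is 3.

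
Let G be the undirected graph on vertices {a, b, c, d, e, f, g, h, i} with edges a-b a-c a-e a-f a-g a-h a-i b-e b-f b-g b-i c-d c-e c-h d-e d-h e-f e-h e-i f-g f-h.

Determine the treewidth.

3

A width-3 tree decomposition is:
Bags: B1 = {a, b, e, f}  B2 = {a, b, e, i}  B3 = {a, b, f, g}  B4 = {a, e, f, h}  B5 = {a, c, e, h}  B6 = {c, d, e, h}
Tree: B1–B2, B1–B3, B1–B4, B4–B5, B5–B6
Each bag holds 4 vertices, so the decomposition has width 3, which upper-bounds the treewidth. Conversely, {c, d, e, h} is a clique of size 4, and the vertices of any clique must share a bag in every tree decomposition; so some bag has ≥ 4 vertices and tw(G) ≥ 3. The upper and lower bounds meet at 3, so that is the treewidth.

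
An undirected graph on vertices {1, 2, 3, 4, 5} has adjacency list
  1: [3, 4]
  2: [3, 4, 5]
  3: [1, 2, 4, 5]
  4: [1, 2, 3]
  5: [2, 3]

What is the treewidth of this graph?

2

A width-2 tree decomposition is:
Bags: B1 = {2, 3, 4}  B2 = {1, 3, 4}  B3 = {2, 3, 5}
Tree: B1–B2, B1–B3
Every bag has size at most 3, so the width is 3 − 1 = 2 and tw(G) ≤ 2. On the other hand G contains the 3-clique {1, 3, 4}. A clique must lie in a single bag of any decomposition, so no decomposition can have width below 2. Combining the bounds, tw(G) = 2.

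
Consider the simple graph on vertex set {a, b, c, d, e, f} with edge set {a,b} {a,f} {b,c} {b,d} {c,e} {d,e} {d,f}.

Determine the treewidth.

2

A width-2 tree decomposition is:
Bags: B1 = {c, d, e}  B2 = {b, c, d}  B3 = {b, d, f}  B4 = {a, b, f}
Tree: B1–B2, B2–B3, B3–B4
Every bag has size at most 3, so the width is 3 − 1 = 2 and tw(G) ≤ 2. Since e–c–b–d–e is a cycle in G, G is not acyclic. Forests are exactly the graphs of treewidth ≤ 1, so tw(G) ≥ 2. The upper and lower bounds meet at 2, so that is the treewidth.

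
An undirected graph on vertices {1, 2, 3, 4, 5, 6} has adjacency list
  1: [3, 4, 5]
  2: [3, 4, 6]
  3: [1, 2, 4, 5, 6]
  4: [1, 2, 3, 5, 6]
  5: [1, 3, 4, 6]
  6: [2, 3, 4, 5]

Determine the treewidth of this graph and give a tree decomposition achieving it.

Every bag has size at most 4, so the width is 4 − 1 = 3 and tw(G) ≤ 3. On the other hand G contains the 4-clique {2, 3, 4, 6}. A clique must lie in a single bag of any decomposition, so no decomposition can have width below 3. The upper and lower bounds meet at 3, so that is the treewidth.

Treewidth 3.
One optimal decomposition is:
Bags: B1 = {3, 4, 5, 6}  B2 = {1, 3, 4, 5}  B3 = {2, 3, 4, 6}
Tree: B1–B2, B1–B3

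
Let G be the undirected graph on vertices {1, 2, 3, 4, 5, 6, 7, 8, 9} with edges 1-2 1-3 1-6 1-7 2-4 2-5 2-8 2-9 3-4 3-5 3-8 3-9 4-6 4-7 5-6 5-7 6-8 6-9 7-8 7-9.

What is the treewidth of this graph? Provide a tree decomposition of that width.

Every bag has size at most 5, so the width is 5 − 1 = 4 and tw(G) ≤ 4. For the lower bound: the 5 vertex sets {3,9}, {6,8}, {5,7}, {2}, {1} are disjoint, each induces a connected subgraph, and every pair is joined by at least one edge of G. Contracting each set to a single vertex therefore yields K_{5} as a minor, and since treewidth is minor-monotone, tw(G) ≥ tw(K_{5}) = 4. Combining the bounds, tw(G) = 4.

Treewidth 4.
One such decomposition:
Bags: B1 = {2, 3, 6, 7, 9}  B2 = {2, 3, 6, 7, 8}  B3 = {2, 3, 5, 6, 7}  B4 = {1, 2, 3, 6, 7}  B5 = {2, 3, 4, 6, 7}
Tree: B1–B2, B2–B3, B3–B4, B4–B5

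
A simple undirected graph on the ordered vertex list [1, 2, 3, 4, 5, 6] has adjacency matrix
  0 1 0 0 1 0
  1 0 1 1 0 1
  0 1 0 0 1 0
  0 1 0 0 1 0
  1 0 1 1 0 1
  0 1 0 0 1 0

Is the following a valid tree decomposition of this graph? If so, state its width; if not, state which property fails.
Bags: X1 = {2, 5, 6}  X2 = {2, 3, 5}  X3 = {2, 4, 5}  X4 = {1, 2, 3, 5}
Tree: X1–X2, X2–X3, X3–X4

A tree decomposition must satisfy three properties: every vertex lies in some bag; for every edge, both endpoints lie together in some bag; and for every vertex, the bags containing it form a connected subtree. Here bags containing vertex 3 are not connected in the tree, so the decomposition is invalid.

No — bags containing vertex 3 are not connected in the tree.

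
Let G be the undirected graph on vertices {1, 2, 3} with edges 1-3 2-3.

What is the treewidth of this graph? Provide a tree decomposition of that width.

Treewidth 1.
One optimal decomposition is:
Bags: B1 = {1, 3}  B2 = {2, 3}
Tree: B1–B2

Each bag holds 2 vertices, so the decomposition has width 1, which upper-bounds the treewidth. G has an edge, so its treewidth is at least 1. Hence tw(G) = 1 exactly.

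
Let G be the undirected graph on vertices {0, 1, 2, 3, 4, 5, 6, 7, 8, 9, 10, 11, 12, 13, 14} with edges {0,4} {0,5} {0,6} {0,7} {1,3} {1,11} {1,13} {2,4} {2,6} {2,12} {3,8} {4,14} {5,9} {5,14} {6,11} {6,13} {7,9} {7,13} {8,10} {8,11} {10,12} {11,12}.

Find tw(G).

A width-3 tree decomposition is:
Bags: B1 = {3, 8, 10, 12}  B2 = {3, 8, 11, 12}  B3 = {1, 3, 11, 12}  B4 = {1, 2, 11, 12}  B5 = {1, 2, 6, 11}  B6 = {1, 2, 6, 13}  B7 = {2, 4, 6, 13}  B8 = {0, 4, 6, 13}  B9 = {0, 4, 7, 13}  B10 = {0, 4, 7, 14}  B11 = {0, 5, 7, 14}  B12 = {5, 7, 9, 14}
Tree: B1–B2, B2–B3, B3–B4, B4–B5, B5–B6, B6–B7, B7–B8, B8–B9, B9–B10, B10–B11, B11–B12
The largest bag has 4 vertices, giving width 3; this decomposition certifies tw(G) ≤ 3. For the lower bound: the 4 vertex sets {3,8,10}, {12}, {11}, {1,2,6,13} are disjoint, each induces a connected subgraph, and every pair is joined by at least one edge of G. Contracting each set to a single vertex therefore yields K_{4} as a minor, and since treewidth is minor-monotone, tw(G) ≥ tw(K_{4}) = 3. Hence tw(G) = 3 exactly.

3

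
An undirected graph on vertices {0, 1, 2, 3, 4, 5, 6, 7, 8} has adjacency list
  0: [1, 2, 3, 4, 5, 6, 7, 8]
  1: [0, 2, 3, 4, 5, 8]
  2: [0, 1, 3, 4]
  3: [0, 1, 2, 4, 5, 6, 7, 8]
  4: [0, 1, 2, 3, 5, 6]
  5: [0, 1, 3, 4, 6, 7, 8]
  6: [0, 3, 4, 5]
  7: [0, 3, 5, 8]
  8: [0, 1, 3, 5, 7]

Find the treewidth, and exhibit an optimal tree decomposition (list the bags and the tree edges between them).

Treewidth 4.
One optimal decomposition is:
Bags: B1 = {0, 1, 3, 4, 5}  B2 = {0, 1, 2, 3, 4}  B3 = {0, 1, 3, 5, 8}  B4 = {0, 3, 4, 5, 6}  B5 = {0, 3, 5, 7, 8}
Tree: B1–B2, B1–B3, B1–B4, B3–B5

Every bag has size at most 5, so the width is 5 − 1 = 4 and tw(G) ≤ 4. On the other hand G contains the 5-clique {0, 1, 2, 3, 4}. A clique must lie in a single bag of any decomposition, so no decomposition can have width below 4. Hence tw(G) = 4 exactly.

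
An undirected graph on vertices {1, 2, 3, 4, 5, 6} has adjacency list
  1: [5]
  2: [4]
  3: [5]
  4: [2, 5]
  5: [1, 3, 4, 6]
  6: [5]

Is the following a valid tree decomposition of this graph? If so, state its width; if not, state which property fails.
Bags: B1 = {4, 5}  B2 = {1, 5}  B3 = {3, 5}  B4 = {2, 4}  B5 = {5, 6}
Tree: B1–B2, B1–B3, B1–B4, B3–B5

Every vertex of G appears in some bag (union = {1, 2, 3, 4, 5, 6}); every edge is covered by a bag; and for each vertex v the set of bags containing v is connected in the bag tree. The decomposition is therefore valid. The largest bag has 2 vertices, so the width is 1.

Yes; width 1.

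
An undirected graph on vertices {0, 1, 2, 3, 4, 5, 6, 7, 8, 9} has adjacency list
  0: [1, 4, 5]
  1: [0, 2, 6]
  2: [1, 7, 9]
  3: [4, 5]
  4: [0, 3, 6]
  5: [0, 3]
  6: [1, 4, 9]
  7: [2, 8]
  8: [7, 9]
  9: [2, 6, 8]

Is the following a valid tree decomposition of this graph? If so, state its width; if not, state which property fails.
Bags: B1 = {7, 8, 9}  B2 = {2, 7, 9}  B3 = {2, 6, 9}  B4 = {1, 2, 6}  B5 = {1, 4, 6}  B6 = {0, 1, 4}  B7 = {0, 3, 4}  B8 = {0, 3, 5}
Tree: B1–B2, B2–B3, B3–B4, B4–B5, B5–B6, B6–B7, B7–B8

Yes; width 2.

Vertex coverage: the bags together contain {0, 1, 2, 3, 4, 5, 6, 7, 8, 9}, the full vertex set. Edge coverage: each edge of G has both endpoints in at least one bag. Running intersection: for every vertex, the bags containing it form a connected subtree. All three properties hold, so this is a valid tree decomposition of width max|bag| − 1 = 2, and hence tw(G) ≤ 2.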